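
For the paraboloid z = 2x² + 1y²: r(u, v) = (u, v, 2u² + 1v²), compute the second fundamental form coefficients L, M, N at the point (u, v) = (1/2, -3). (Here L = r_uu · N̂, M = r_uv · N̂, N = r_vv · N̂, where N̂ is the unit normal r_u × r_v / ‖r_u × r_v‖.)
L = 4*sqrt(41)/41;  M = 0;  N = 2*sqrt(41)/41

Compute the unit normal N̂(u, v) = (-4*u/sqrt(16*u^2 + 4*v^2 + 1), -2*v/sqrt(16*u^2 + 4*v^2 + 1), 1/sqrt(16*u^2 + 4*v^2 + 1)), and the second partials r_uu, r_uv, r_vv. Take dot products:
  L(u, v) = r_uu · N̂ = 4/sqrt(16*u^2 + 4*v^2 + 1),
  M(u, v) = r_uv · N̂ = 0,
  N(u, v) = r_vv · N̂ = 2/sqrt(16*u^2 + 4*v^2 + 1).
Evaluating at (u, v) = (1/2, -3):
  L = 4*sqrt(41)/41, M = 0, N = 2*sqrt(41)/41.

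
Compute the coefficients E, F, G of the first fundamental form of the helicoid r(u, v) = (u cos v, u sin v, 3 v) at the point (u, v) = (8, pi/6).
E = 1;  F = 0;  G = 73

Partials: r_u = (cos(v), sin(v), 0), r_v = (-u*sin(v), u*cos(v), 3). As functions of (u, v):
  E = r_u · r_u = 1,
  F = r_u · r_v = 0,
  G = r_v · r_v = u^2 + 9.
Evaluating at (u, v) = (8, pi/6): E = 1, F = 0, G = 73.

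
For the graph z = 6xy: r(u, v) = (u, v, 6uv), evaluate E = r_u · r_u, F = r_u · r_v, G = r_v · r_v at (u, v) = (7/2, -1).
E = 37;  F = -126;  G = 442

Partials: r_u = (1, 0, 6*v), r_v = (0, 1, 6*u). As functions of (u, v):
  E = r_u · r_u = 36*v^2 + 1,
  F = r_u · r_v = 36*u*v,
  G = r_v · r_v = 36*u^2 + 1.
Evaluating at (u, v) = (7/2, -1): E = 37, F = -126, G = 442.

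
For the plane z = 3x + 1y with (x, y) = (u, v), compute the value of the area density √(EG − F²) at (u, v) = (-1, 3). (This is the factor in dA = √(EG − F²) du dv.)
√(EG − F²)|_{(-1, 3)} = sqrt(11)

E = 10, F = 3, G = 2, so EG − F² = 11. Taking the positive square root: √(EG − F²) = sqrt(11). At (u, v) = (-1, 3): sqrt(11).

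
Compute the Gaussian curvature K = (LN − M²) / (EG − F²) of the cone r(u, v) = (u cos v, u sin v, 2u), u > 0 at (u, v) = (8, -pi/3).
K = 0

Coefficients of the first fundamental form: E = 5, F = 0, G = u^2.
Coefficients of the second fundamental form: L = 0, M = 0, N = 2*sqrt(5)*u^2/(5*Abs(u)).
Assemble K = (LN − M²)/(EG − F²) = 0. At (u, v) = (8, -pi/3): K = 0.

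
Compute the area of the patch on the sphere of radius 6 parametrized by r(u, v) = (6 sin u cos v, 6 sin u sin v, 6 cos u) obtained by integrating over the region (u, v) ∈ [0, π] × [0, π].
Area = 72*pi

Area = ∫∫ √(EG − F²) du dv with √(EG − F²) = 36*Abs(sin(u)). Integrating over [0, π] × [0, π] gives 72*pi.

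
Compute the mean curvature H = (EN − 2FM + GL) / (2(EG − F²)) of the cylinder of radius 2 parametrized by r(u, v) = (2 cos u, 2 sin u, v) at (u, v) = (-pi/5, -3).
H = -1/4

With E = 4, F = 0, G = 1, L = -2, M = 0, N = 0, assemble
  H = (EN − 2FM + GL) / (2(EG − F²)) = -1/4.
At (u, v) = (-pi/5, -3): H = -1/4.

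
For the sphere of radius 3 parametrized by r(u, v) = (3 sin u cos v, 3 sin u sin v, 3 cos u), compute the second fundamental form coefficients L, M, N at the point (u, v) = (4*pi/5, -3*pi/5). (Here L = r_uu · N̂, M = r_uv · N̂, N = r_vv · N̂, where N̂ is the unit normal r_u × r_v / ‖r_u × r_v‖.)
L = -3;  M = 0;  N = -15/8 + 3*sqrt(5)/8

Compute the unit normal N̂(u, v) = (sin(u)^2*cos(v)/Abs(sin(u)), sin(u)^2*sin(v)/Abs(sin(u)), sin(2*u)/(2*Abs(sin(u)))), and the second partials r_uu, r_uv, r_vv. Take dot products:
  L(u, v) = r_uu · N̂ = -3*sin(u)/Abs(sin(u)),
  M(u, v) = r_uv · N̂ = 0,
  N(u, v) = r_vv · N̂ = -3*sin(u)^3/Abs(sin(u)).
Evaluating at (u, v) = (4*pi/5, -3*pi/5):
  L = -3, M = 0, N = -15/8 + 3*sqrt(5)/8.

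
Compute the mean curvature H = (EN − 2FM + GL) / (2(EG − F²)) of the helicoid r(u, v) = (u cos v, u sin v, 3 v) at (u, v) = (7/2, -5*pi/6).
H = 0

With E = 1, F = 0, G = u^2 + 9, L = 0, M = -3/sqrt(u^2 + 9), N = 0, assemble
  H = (EN − 2FM + GL) / (2(EG − F²)) = 0.
At (u, v) = (7/2, -5*pi/6): H = 0.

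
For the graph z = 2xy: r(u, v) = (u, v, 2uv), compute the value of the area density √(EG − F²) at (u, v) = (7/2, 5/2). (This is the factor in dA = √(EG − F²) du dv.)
√(EG − F²)|_{(7/2, 5/2)} = 5*sqrt(3)

E = 4*v^2 + 1, F = 4*u*v, G = 4*u^2 + 1, so EG − F² = 4*u^2 + 4*v^2 + 1. Taking the positive square root: √(EG − F²) = sqrt(4*u^2 + 4*v^2 + 1). At (u, v) = (7/2, 5/2): 5*sqrt(3).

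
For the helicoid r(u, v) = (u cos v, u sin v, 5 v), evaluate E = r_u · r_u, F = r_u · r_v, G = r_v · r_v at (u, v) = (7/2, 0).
E = 1;  F = 0;  G = 149/4

Partials: r_u = (cos(v), sin(v), 0), r_v = (-u*sin(v), u*cos(v), 5). As functions of (u, v):
  E = r_u · r_u = 1,
  F = r_u · r_v = 0,
  G = r_v · r_v = u^2 + 25.
Evaluating at (u, v) = (7/2, 0): E = 1, F = 0, G = 149/4.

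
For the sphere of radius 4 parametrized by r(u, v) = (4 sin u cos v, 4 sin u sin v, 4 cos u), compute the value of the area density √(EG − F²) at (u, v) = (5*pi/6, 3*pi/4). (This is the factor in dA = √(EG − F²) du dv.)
√(EG − F²)|_{(5*pi/6, 3*pi/4)} = 8

E = 16, F = 0, G = 16*sin(u)^2, so EG − F² = 256*sin(u)^2. Taking the positive square root: √(EG − F²) = 16*Abs(sin(u)). At (u, v) = (5*pi/6, 3*pi/4): 8.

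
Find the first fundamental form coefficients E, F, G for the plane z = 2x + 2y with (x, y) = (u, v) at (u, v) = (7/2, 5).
E = 5;  F = 4;  G = 5

Partials: r_u = (1, 0, 2), r_v = (0, 1, 2). As functions of (u, v):
  E = r_u · r_u = 5,
  F = r_u · r_v = 4,
  G = r_v · r_v = 5.
Evaluating at (u, v) = (7/2, 5): E = 5, F = 4, G = 5.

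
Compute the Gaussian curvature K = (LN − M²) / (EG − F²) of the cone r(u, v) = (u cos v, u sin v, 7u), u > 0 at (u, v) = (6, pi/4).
K = 0

Coefficients of the first fundamental form: E = 50, F = 0, G = u^2.
Coefficients of the second fundamental form: L = 0, M = 0, N = 7*sqrt(2)*u^2/(10*Abs(u)).
Assemble K = (LN − M²)/(EG − F²) = 0. At (u, v) = (6, pi/4): K = 0.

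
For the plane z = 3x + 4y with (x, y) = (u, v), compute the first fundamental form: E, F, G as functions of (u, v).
E = 10;  F = 12;  G = 17

Compute partials: r_u = (1, 0, 3), r_v = (0, 1, 4). Then
  E = r_u · r_u = 10,
  F = r_u · r_v = 12,
  G = r_v · r_v = 17.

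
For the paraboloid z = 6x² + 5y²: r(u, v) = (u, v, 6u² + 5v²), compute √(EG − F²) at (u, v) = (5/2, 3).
√(EG − F²)|_{(5/2, 3)} = sqrt(1801)

E = 144*u^2 + 1, F = 120*u*v, G = 100*v^2 + 1; EG − F² = 144*u^2 + 100*v^2 + 1; √(EG − F²) = sqrt(144*u^2 + 100*v^2 + 1). At the given point: sqrt(1801).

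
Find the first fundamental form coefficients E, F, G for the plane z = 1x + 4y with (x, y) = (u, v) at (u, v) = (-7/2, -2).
E = 2;  F = 4;  G = 17

Partials: r_u = (1, 0, 1), r_v = (0, 1, 4). As functions of (u, v):
  E = r_u · r_u = 2,
  F = r_u · r_v = 4,
  G = r_v · r_v = 17.
Evaluating at (u, v) = (-7/2, -2): E = 2, F = 4, G = 17.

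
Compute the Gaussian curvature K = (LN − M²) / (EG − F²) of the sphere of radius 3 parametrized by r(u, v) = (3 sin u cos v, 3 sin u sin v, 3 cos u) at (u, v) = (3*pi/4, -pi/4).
K = 1/9

Coefficients of the first fundamental form: E = 9, F = 0, G = 9*sin(u)^2.
Coefficients of the second fundamental form: L = -3*sin(u)/Abs(sin(u)), M = 0, N = -3*sin(u)^3/Abs(sin(u)).
Assemble K = (LN − M²)/(EG − F²) = 1/9. At (u, v) = (3*pi/4, -pi/4): K = 1/9.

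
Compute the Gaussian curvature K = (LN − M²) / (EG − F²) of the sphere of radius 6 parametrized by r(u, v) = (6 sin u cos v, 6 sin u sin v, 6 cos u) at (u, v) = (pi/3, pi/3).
K = 1/36

Coefficients of the first fundamental form: E = 36, F = 0, G = 36*sin(u)^2.
Coefficients of the second fundamental form: L = -6*sin(u)/Abs(sin(u)), M = 0, N = -6*sin(u)^3/Abs(sin(u)).
Assemble K = (LN − M²)/(EG − F²) = 1/36. At (u, v) = (pi/3, pi/3): K = 1/36.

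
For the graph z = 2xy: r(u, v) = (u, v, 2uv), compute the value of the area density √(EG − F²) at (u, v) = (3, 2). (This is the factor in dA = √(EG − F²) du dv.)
√(EG − F²)|_{(3, 2)} = sqrt(53)

E = 4*v^2 + 1, F = 4*u*v, G = 4*u^2 + 1, so EG − F² = 4*u^2 + 4*v^2 + 1. Taking the positive square root: √(EG − F²) = sqrt(4*u^2 + 4*v^2 + 1). At (u, v) = (3, 2): sqrt(53).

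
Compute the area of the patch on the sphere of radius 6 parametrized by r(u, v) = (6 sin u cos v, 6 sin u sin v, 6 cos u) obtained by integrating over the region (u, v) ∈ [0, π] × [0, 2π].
Area = 144*pi

Area = ∫∫ √(EG − F²) du dv with √(EG − F²) = 36*Abs(sin(u)). Integrating over [0, π] × [0, 2π] gives 144*pi.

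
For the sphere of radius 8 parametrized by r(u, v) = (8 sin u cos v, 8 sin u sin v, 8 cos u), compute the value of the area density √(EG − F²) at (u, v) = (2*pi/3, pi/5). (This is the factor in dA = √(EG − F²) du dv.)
√(EG − F²)|_{(2*pi/3, pi/5)} = 32*sqrt(3)

E = 64, F = 0, G = 64*sin(u)^2, so EG − F² = 4096*sin(u)^2. Taking the positive square root: √(EG − F²) = 64*Abs(sin(u)). At (u, v) = (2*pi/3, pi/5): 32*sqrt(3).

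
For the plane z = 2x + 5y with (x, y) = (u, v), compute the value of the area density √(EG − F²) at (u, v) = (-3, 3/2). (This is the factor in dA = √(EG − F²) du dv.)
√(EG − F²)|_{(-3, 3/2)} = sqrt(30)

E = 5, F = 10, G = 26, so EG − F² = 30. Taking the positive square root: √(EG − F²) = sqrt(30). At (u, v) = (-3, 3/2): sqrt(30).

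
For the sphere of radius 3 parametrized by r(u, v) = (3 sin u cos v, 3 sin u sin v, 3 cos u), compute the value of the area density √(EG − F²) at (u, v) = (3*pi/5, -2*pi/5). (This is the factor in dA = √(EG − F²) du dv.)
√(EG − F²)|_{(3*pi/5, -2*pi/5)} = 9*sqrt(2*sqrt(5) + 10)/4

E = 9, F = 0, G = 9*sin(u)^2, so EG − F² = 81*sin(u)^2. Taking the positive square root: √(EG − F²) = 9*Abs(sin(u)). At (u, v) = (3*pi/5, -2*pi/5): 9*sqrt(2*sqrt(5) + 10)/4.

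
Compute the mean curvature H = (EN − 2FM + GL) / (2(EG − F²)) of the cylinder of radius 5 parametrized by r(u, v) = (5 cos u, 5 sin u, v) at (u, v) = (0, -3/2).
H = -1/10

With E = 25, F = 0, G = 1, L = -5, M = 0, N = 0, assemble
  H = (EN − 2FM + GL) / (2(EG − F²)) = -1/10.
At (u, v) = (0, -3/2): H = -1/10.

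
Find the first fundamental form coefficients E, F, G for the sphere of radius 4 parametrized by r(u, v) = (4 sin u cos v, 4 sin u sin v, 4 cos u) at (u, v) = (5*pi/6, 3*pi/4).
E = 16;  F = 0;  G = 4

Partials: r_u = (4*cos(u)*cos(v), 4*sin(v)*cos(u), -4*sin(u)), r_v = (-4*sin(u)*sin(v), 4*sin(u)*cos(v), 0). As functions of (u, v):
  E = r_u · r_u = 16,
  F = r_u · r_v = 0,
  G = r_v · r_v = 16*sin(u)^2.
Evaluating at (u, v) = (5*pi/6, 3*pi/4): E = 16, F = 0, G = 4.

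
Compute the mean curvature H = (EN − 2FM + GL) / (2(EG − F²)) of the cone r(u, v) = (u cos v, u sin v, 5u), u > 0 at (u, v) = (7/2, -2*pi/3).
H = 5*sqrt(26)/182

With E = 26, F = 0, G = u^2, L = 0, M = 0, N = 5*sqrt(26)*u^2/(26*Abs(u)), assemble
  H = (EN − 2FM + GL) / (2(EG − F²)) = 5*sqrt(26)/(52*Abs(u)).
At (u, v) = (7/2, -2*pi/3): H = 5*sqrt(26)/182.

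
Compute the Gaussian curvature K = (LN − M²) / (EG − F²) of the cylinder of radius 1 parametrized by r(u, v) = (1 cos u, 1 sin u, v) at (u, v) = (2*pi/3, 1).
K = 0

Coefficients of the first fundamental form: E = 1, F = 0, G = 1.
Coefficients of the second fundamental form: L = -1, M = 0, N = 0.
Assemble K = (LN − M²)/(EG − F²) = 0. At (u, v) = (2*pi/3, 1): K = 0.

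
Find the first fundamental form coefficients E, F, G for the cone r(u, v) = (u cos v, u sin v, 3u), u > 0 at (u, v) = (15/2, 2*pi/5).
E = 10;  F = 0;  G = 225/4

Partials: r_u = (cos(v), sin(v), 3), r_v = (-u*sin(v), u*cos(v), 0). As functions of (u, v):
  E = r_u · r_u = 10,
  F = r_u · r_v = 0,
  G = r_v · r_v = u^2.
Evaluating at (u, v) = (15/2, 2*pi/5): E = 10, F = 0, G = 225/4.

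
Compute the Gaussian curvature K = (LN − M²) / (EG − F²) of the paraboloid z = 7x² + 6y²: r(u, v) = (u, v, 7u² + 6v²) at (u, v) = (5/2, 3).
K = 42/1590121

Coefficients of the first fundamental form: E = 196*u^2 + 1, F = 168*u*v, G = 144*v^2 + 1.
Coefficients of the second fundamental form: L = 14/sqrt(196*u^2 + 144*v^2 + 1), M = 0, N = 12/sqrt(196*u^2 + 144*v^2 + 1).
Assemble K = (LN − M²)/(EG − F²) = 168/(38416*u^4 + 56448*u^2*v^2 + 392*u^2 + 20736*v^4 + 288*v^2 + 1). At (u, v) = (5/2, 3): K = 42/1590121.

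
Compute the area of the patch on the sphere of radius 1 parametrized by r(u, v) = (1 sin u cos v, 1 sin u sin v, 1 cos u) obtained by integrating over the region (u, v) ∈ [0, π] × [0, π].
Area = 2*pi

Area = ∫∫ √(EG − F²) du dv with √(EG − F²) = Abs(sin(u)). Integrating over [0, π] × [0, π] gives 2*pi.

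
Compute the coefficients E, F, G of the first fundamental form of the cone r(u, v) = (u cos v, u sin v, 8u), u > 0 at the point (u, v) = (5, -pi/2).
E = 65;  F = 0;  G = 25

Partials: r_u = (cos(v), sin(v), 8), r_v = (-u*sin(v), u*cos(v), 0). As functions of (u, v):
  E = r_u · r_u = 65,
  F = r_u · r_v = 0,
  G = r_v · r_v = u^2.
Evaluating at (u, v) = (5, -pi/2): E = 65, F = 0, G = 25.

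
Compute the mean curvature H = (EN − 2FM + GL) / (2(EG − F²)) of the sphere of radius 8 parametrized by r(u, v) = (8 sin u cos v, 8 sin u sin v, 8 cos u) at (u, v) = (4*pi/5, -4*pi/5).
H = -1/8

With E = 64, F = 0, G = 64*sin(u)^2, L = -8*sin(u)/Abs(sin(u)), M = 0, N = -8*sin(u)^3/Abs(sin(u)), assemble
  H = (EN − 2FM + GL) / (2(EG − F²)) = -sin(u)/(8*Abs(sin(u))).
At (u, v) = (4*pi/5, -4*pi/5): H = -1/8.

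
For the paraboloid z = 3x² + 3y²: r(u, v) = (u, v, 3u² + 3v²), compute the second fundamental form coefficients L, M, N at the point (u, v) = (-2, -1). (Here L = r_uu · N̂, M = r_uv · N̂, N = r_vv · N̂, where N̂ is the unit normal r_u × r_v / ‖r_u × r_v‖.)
L = 6*sqrt(181)/181;  M = 0;  N = 6*sqrt(181)/181

Compute the unit normal N̂(u, v) = (-6*u/sqrt(36*u^2 + 36*v^2 + 1), -6*v/sqrt(36*u^2 + 36*v^2 + 1), 1/sqrt(36*u^2 + 36*v^2 + 1)), and the second partials r_uu, r_uv, r_vv. Take dot products:
  L(u, v) = r_uu · N̂ = 6/sqrt(36*u^2 + 36*v^2 + 1),
  M(u, v) = r_uv · N̂ = 0,
  N(u, v) = r_vv · N̂ = 6/sqrt(36*u^2 + 36*v^2 + 1).
Evaluating at (u, v) = (-2, -1):
  L = 6*sqrt(181)/181, M = 0, N = 6*sqrt(181)/181.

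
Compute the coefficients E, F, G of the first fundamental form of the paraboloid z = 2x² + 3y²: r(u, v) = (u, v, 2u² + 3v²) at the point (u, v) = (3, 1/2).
E = 145;  F = 36;  G = 10

Partials: r_u = (1, 0, 4*u), r_v = (0, 1, 6*v). As functions of (u, v):
  E = r_u · r_u = 16*u^2 + 1,
  F = r_u · r_v = 24*u*v,
  G = r_v · r_v = 36*v^2 + 1.
Evaluating at (u, v) = (3, 1/2): E = 145, F = 36, G = 10.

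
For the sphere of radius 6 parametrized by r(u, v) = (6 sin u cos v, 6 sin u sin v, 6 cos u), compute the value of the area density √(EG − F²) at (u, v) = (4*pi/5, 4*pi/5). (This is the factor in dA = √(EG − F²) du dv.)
√(EG − F²)|_{(4*pi/5, 4*pi/5)} = 9*sqrt(10 - 2*sqrt(5))

E = 36, F = 0, G = 36*sin(u)^2, so EG − F² = 1296*sin(u)^2. Taking the positive square root: √(EG − F²) = 36*Abs(sin(u)). At (u, v) = (4*pi/5, 4*pi/5): 9*sqrt(10 - 2*sqrt(5)).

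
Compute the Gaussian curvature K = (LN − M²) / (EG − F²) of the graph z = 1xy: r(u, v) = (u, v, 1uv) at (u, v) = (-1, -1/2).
K = -16/81

Coefficients of the first fundamental form: E = v^2 + 1, F = u*v, G = u^2 + 1.
Coefficients of the second fundamental form: L = 0, M = 1/sqrt(u^2 + v^2 + 1), N = 0.
Assemble K = (LN − M²)/(EG − F²) = 1/((u^2*v^2 - (u^2 + 1)*(v^2 + 1))*(u^2 + v^2 + 1)). At (u, v) = (-1, -1/2): K = -16/81.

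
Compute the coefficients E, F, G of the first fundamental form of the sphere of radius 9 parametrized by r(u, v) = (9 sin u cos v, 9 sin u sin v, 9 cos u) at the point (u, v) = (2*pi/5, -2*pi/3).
E = 81;  F = 0;  G = 81*sqrt(5)/8 + 405/8

Partials: r_u = (9*cos(u)*cos(v), 9*sin(v)*cos(u), -9*sin(u)), r_v = (-9*sin(u)*sin(v), 9*sin(u)*cos(v), 0). As functions of (u, v):
  E = r_u · r_u = 81,
  F = r_u · r_v = 0,
  G = r_v · r_v = 81*sin(u)^2.
Evaluating at (u, v) = (2*pi/5, -2*pi/3): E = 81, F = 0, G = 81*sqrt(5)/8 + 405/8.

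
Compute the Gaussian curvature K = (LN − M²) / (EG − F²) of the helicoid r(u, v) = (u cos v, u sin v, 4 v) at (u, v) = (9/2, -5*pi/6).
K = -256/21025

Coefficients of the first fundamental form: E = 1, F = 0, G = u^2 + 16.
Coefficients of the second fundamental form: L = 0, M = -4/sqrt(u^2 + 16), N = 0.
Assemble K = (LN − M²)/(EG − F²) = -16/(u^2 + 16)^2. At (u, v) = (9/2, -5*pi/6): K = -256/21025.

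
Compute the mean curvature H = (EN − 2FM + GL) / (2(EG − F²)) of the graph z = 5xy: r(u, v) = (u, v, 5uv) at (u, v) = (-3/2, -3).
H = -4500*sqrt(1129)/1274641

With E = 25*v^2 + 1, F = 25*u*v, G = 25*u^2 + 1, L = 0, M = 5/sqrt(25*u^2 + 25*v^2 + 1), N = 0, assemble
  H = (EN − 2FM + GL) / (2(EG − F²)) = -125*u*v/(25*u^2 + 25*v^2 + 1)^(3/2).
At (u, v) = (-3/2, -3): H = -4500*sqrt(1129)/1274641.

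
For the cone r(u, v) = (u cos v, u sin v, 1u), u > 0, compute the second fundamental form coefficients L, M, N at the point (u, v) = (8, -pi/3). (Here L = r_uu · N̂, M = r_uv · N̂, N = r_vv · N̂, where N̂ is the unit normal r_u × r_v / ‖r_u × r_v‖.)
L = 0;  M = 0;  N = 4*sqrt(2)

Compute the unit normal N̂(u, v) = (-sqrt(2)*u*cos(v)/(2*Abs(u)), -sqrt(2)*u*sin(v)/(2*Abs(u)), sqrt(2)*u/(2*Abs(u))), and the second partials r_uu, r_uv, r_vv. Take dot products:
  L(u, v) = r_uu · N̂ = 0,
  M(u, v) = r_uv · N̂ = 0,
  N(u, v) = r_vv · N̂ = sqrt(2)*u^2/(2*Abs(u)).
Evaluating at (u, v) = (8, -pi/3):
  L = 0, M = 0, N = 4*sqrt(2).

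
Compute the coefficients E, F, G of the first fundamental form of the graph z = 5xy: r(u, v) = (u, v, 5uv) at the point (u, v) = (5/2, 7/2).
E = 1229/4;  F = 875/4;  G = 629/4

Partials: r_u = (1, 0, 5*v), r_v = (0, 1, 5*u). As functions of (u, v):
  E = r_u · r_u = 25*v^2 + 1,
  F = r_u · r_v = 25*u*v,
  G = r_v · r_v = 25*u^2 + 1.
Evaluating at (u, v) = (5/2, 7/2): E = 1229/4, F = 875/4, G = 629/4.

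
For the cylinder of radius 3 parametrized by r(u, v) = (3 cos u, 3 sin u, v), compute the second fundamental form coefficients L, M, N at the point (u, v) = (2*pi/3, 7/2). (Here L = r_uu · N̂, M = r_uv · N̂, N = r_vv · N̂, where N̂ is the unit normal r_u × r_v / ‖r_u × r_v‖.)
L = -3;  M = 0;  N = 0

Compute the unit normal N̂(u, v) = (cos(u), sin(u), 0), and the second partials r_uu, r_uv, r_vv. Take dot products:
  L(u, v) = r_uu · N̂ = -3,
  M(u, v) = r_uv · N̂ = 0,
  N(u, v) = r_vv · N̂ = 0.
Evaluating at (u, v) = (2*pi/3, 7/2):
  L = -3, M = 0, N = 0.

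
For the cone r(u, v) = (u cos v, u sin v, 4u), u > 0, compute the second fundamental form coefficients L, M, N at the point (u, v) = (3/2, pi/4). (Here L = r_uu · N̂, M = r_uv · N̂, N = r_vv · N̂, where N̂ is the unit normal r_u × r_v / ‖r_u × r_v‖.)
L = 0;  M = 0;  N = 6*sqrt(17)/17

Compute the unit normal N̂(u, v) = (-4*sqrt(17)*u*cos(v)/(17*Abs(u)), -4*sqrt(17)*u*sin(v)/(17*Abs(u)), sqrt(17)*u/(17*Abs(u))), and the second partials r_uu, r_uv, r_vv. Take dot products:
  L(u, v) = r_uu · N̂ = 0,
  M(u, v) = r_uv · N̂ = 0,
  N(u, v) = r_vv · N̂ = 4*sqrt(17)*u^2/(17*Abs(u)).
Evaluating at (u, v) = (3/2, pi/4):
  L = 0, M = 0, N = 6*sqrt(17)/17.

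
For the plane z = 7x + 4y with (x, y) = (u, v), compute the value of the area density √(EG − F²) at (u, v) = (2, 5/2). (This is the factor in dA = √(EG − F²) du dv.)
√(EG − F²)|_{(2, 5/2)} = sqrt(66)

E = 50, F = 28, G = 17, so EG − F² = 66. Taking the positive square root: √(EG − F²) = sqrt(66). At (u, v) = (2, 5/2): sqrt(66).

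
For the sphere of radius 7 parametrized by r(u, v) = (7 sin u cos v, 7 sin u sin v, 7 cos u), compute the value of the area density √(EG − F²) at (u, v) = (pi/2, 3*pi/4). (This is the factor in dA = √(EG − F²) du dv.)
√(EG − F²)|_{(pi/2, 3*pi/4)} = 49

E = 49, F = 0, G = 49*sin(u)^2, so EG − F² = 2401*sin(u)^2. Taking the positive square root: √(EG − F²) = 49*Abs(sin(u)). At (u, v) = (pi/2, 3*pi/4): 49.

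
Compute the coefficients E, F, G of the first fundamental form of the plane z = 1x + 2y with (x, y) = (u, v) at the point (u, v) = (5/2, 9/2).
E = 2;  F = 2;  G = 5

Partials: r_u = (1, 0, 1), r_v = (0, 1, 2). As functions of (u, v):
  E = r_u · r_u = 2,
  F = r_u · r_v = 2,
  G = r_v · r_v = 5.
Evaluating at (u, v) = (5/2, 9/2): E = 2, F = 2, G = 5.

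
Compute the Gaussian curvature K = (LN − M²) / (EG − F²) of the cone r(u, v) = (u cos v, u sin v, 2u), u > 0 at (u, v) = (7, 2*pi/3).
K = 0

Coefficients of the first fundamental form: E = 5, F = 0, G = u^2.
Coefficients of the second fundamental form: L = 0, M = 0, N = 2*sqrt(5)*u^2/(5*Abs(u)).
Assemble K = (LN − M²)/(EG − F²) = 0. At (u, v) = (7, 2*pi/3): K = 0.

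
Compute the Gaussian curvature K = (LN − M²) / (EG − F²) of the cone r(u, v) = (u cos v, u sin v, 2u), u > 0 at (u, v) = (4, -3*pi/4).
K = 0

Coefficients of the first fundamental form: E = 5, F = 0, G = u^2.
Coefficients of the second fundamental form: L = 0, M = 0, N = 2*sqrt(5)*u^2/(5*Abs(u)).
Assemble K = (LN − M²)/(EG − F²) = 0. At (u, v) = (4, -3*pi/4): K = 0.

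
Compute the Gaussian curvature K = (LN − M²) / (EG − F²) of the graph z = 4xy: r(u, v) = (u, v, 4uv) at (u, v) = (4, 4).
K = -16/263169

Coefficients of the first fundamental form: E = 16*v^2 + 1, F = 16*u*v, G = 16*u^2 + 1.
Coefficients of the second fundamental form: L = 0, M = 4/sqrt(16*u^2 + 16*v^2 + 1), N = 0.
Assemble K = (LN − M²)/(EG − F²) = -16/(256*u^4 + 512*u^2*v^2 + 32*u^2 + 256*v^4 + 32*v^2 + 1). At (u, v) = (4, 4): K = -16/263169.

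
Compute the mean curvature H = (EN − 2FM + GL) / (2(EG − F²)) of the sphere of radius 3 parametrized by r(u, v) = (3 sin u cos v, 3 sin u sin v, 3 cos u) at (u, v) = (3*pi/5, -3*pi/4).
H = -1/3

With E = 9, F = 0, G = 9*sin(u)^2, L = -3*sin(u)/Abs(sin(u)), M = 0, N = -3*sin(u)^3/Abs(sin(u)), assemble
  H = (EN − 2FM + GL) / (2(EG − F²)) = -sin(u)/(3*Abs(sin(u))).
At (u, v) = (3*pi/5, -3*pi/4): H = -1/3.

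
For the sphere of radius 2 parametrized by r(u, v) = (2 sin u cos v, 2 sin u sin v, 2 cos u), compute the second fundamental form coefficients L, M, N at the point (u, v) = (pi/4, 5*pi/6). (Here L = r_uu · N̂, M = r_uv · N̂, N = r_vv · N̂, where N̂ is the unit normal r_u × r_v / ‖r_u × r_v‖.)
L = -2;  M = 0;  N = -1

Compute the unit normal N̂(u, v) = (sin(u)^2*cos(v)/Abs(sin(u)), sin(u)^2*sin(v)/Abs(sin(u)), sin(2*u)/(2*Abs(sin(u)))), and the second partials r_uu, r_uv, r_vv. Take dot products:
  L(u, v) = r_uu · N̂ = -2*sin(u)/Abs(sin(u)),
  M(u, v) = r_uv · N̂ = 0,
  N(u, v) = r_vv · N̂ = -2*sin(u)^3/Abs(sin(u)).
Evaluating at (u, v) = (pi/4, 5*pi/6):
  L = -2, M = 0, N = -1.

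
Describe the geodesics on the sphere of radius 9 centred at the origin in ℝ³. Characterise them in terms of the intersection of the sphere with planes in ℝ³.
Geodesics on the sphere of radius 9 are great circles — circles of radius 9 obtained as the intersection of the sphere with planes through the origin (the centre of the sphere).

A curve α(t) of nonzero constant speed on the sphere of radius 9 is a geodesic iff its acceleration α̈ is everywhere normal to the surface, i.e. parallel to the radial vector α(t). Then d/dt(α × α̇) = α̇ × α̇ + α × α̈ = 0, so α × α̇ is a constant vector n ≠ 0 and α(t) · n = 0 for all t: α lies in the plane through the origin with normal n. The intersection of that plane with the sphere is a circle of radius 9 (a great circle). Conversely, a great circle traversed at constant speed has centripetal acceleration pointing at the origin, hence normal to the sphere, so every great circle is a geodesic.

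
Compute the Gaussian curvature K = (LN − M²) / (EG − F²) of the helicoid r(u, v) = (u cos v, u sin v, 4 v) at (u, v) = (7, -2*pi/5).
K = -16/4225

Coefficients of the first fundamental form: E = 1, F = 0, G = u^2 + 16.
Coefficients of the second fundamental form: L = 0, M = -4/sqrt(u^2 + 16), N = 0.
Assemble K = (LN − M²)/(EG − F²) = -16/(u^2 + 16)^2. At (u, v) = (7, -2*pi/5): K = -16/4225.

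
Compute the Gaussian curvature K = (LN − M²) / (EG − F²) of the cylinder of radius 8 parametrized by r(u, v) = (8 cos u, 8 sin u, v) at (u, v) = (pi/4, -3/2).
K = 0

Coefficients of the first fundamental form: E = 64, F = 0, G = 1.
Coefficients of the second fundamental form: L = -8, M = 0, N = 0.
Assemble K = (LN − M²)/(EG − F²) = 0. At (u, v) = (pi/4, -3/2): K = 0.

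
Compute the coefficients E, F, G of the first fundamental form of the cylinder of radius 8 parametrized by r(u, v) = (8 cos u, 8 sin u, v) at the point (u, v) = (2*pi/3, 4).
E = 64;  F = 0;  G = 1

Partials: r_u = (-8*sin(u), 8*cos(u), 0), r_v = (0, 0, 1). As functions of (u, v):
  E = r_u · r_u = 64,
  F = r_u · r_v = 0,
  G = r_v · r_v = 1.
Evaluating at (u, v) = (2*pi/3, 4): E = 64, F = 0, G = 1.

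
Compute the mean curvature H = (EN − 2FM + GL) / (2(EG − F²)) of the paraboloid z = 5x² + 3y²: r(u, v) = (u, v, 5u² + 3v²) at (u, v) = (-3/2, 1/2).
H = 728*sqrt(235)/55225

With E = 100*u^2 + 1, F = 60*u*v, G = 36*v^2 + 1, L = 10/sqrt(100*u^2 + 36*v^2 + 1), M = 0, N = 6/sqrt(100*u^2 + 36*v^2 + 1), assemble
  H = (EN − 2FM + GL) / (2(EG − F²)) = 4*(75*u^2 + 45*v^2 + 2)/(100*u^2 + 36*v^2 + 1)^(3/2).
At (u, v) = (-3/2, 1/2): H = 728*sqrt(235)/55225.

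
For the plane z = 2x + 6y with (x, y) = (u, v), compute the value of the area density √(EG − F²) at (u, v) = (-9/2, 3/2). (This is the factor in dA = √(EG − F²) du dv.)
√(EG − F²)|_{(-9/2, 3/2)} = sqrt(41)

E = 5, F = 12, G = 37, so EG − F² = 41. Taking the positive square root: √(EG − F²) = sqrt(41). At (u, v) = (-9/2, 3/2): sqrt(41).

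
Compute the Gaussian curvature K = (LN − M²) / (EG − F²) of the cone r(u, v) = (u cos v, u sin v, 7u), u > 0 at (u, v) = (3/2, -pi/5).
K = 0

Coefficients of the first fundamental form: E = 50, F = 0, G = u^2.
Coefficients of the second fundamental form: L = 0, M = 0, N = 7*sqrt(2)*u^2/(10*Abs(u)).
Assemble K = (LN − M²)/(EG − F²) = 0. At (u, v) = (3/2, -pi/5): K = 0.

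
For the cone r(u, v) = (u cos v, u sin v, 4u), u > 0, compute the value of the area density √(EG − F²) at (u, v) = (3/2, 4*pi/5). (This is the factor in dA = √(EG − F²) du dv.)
√(EG − F²)|_{(3/2, 4*pi/5)} = 3*sqrt(17)/2

E = 17, F = 0, G = u^2, so EG − F² = 17*u^2. Taking the positive square root: √(EG − F²) = sqrt(17)*Abs(u). At (u, v) = (3/2, 4*pi/5): 3*sqrt(17)/2.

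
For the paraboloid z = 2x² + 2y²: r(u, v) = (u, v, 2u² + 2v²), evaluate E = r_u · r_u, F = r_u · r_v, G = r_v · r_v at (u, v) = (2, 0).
E = 65;  F = 0;  G = 1

Partials: r_u = (1, 0, 4*u), r_v = (0, 1, 4*v). As functions of (u, v):
  E = r_u · r_u = 16*u^2 + 1,
  F = r_u · r_v = 16*u*v,
  G = r_v · r_v = 16*v^2 + 1.
Evaluating at (u, v) = (2, 0): E = 65, F = 0, G = 1.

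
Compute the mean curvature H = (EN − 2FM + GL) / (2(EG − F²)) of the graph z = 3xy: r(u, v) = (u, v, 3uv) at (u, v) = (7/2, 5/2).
H = -189*sqrt(670)/44890

With E = 9*v^2 + 1, F = 9*u*v, G = 9*u^2 + 1, L = 0, M = 3/sqrt(9*u^2 + 9*v^2 + 1), N = 0, assemble
  H = (EN − 2FM + GL) / (2(EG − F²)) = -27*u*v/(9*u^2 + 9*v^2 + 1)^(3/2).
At (u, v) = (7/2, 5/2): H = -189*sqrt(670)/44890.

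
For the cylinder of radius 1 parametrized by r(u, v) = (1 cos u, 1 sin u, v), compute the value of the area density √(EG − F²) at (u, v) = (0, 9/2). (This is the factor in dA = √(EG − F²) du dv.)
√(EG − F²)|_{(0, 9/2)} = 1

E = 1, F = 0, G = 1, so EG − F² = 1. Taking the positive square root: √(EG − F²) = 1. At (u, v) = (0, 9/2): 1.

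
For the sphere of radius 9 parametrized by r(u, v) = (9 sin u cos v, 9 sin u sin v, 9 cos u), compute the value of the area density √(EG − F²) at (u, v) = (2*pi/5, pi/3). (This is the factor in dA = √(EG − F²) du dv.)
√(EG − F²)|_{(2*pi/5, pi/3)} = 81*sqrt(2*sqrt(5) + 10)/4

E = 81, F = 0, G = 81*sin(u)^2, so EG − F² = 6561*sin(u)^2. Taking the positive square root: √(EG − F²) = 81*Abs(sin(u)). At (u, v) = (2*pi/5, pi/3): 81*sqrt(2*sqrt(5) + 10)/4.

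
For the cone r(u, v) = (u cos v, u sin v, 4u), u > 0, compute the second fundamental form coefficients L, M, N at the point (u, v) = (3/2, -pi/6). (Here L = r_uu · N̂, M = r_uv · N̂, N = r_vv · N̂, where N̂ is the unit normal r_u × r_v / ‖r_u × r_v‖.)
L = 0;  M = 0;  N = 6*sqrt(17)/17

Compute the unit normal N̂(u, v) = (-4*sqrt(17)*u*cos(v)/(17*Abs(u)), -4*sqrt(17)*u*sin(v)/(17*Abs(u)), sqrt(17)*u/(17*Abs(u))), and the second partials r_uu, r_uv, r_vv. Take dot products:
  L(u, v) = r_uu · N̂ = 0,
  M(u, v) = r_uv · N̂ = 0,
  N(u, v) = r_vv · N̂ = 4*sqrt(17)*u^2/(17*Abs(u)).
Evaluating at (u, v) = (3/2, -pi/6):
  L = 0, M = 0, N = 6*sqrt(17)/17.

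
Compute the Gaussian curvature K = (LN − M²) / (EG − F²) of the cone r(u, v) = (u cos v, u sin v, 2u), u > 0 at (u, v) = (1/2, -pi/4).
K = 0

Coefficients of the first fundamental form: E = 5, F = 0, G = u^2.
Coefficients of the second fundamental form: L = 0, M = 0, N = 2*sqrt(5)*u^2/(5*Abs(u)).
Assemble K = (LN − M²)/(EG − F²) = 0. At (u, v) = (1/2, -pi/4): K = 0.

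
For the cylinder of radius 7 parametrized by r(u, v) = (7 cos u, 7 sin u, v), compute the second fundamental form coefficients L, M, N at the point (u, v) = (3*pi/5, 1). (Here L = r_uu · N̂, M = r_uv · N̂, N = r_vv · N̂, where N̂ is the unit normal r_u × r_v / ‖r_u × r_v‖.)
L = -7;  M = 0;  N = 0

Compute the unit normal N̂(u, v) = (cos(u), sin(u), 0), and the second partials r_uu, r_uv, r_vv. Take dot products:
  L(u, v) = r_uu · N̂ = -7,
  M(u, v) = r_uv · N̂ = 0,
  N(u, v) = r_vv · N̂ = 0.
Evaluating at (u, v) = (3*pi/5, 1):
  L = -7, M = 0, N = 0.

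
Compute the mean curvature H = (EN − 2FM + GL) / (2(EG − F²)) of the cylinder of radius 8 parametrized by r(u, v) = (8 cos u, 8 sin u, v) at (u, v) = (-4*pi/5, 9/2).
H = -1/16

With E = 64, F = 0, G = 1, L = -8, M = 0, N = 0, assemble
  H = (EN − 2FM + GL) / (2(EG − F²)) = -1/16.
At (u, v) = (-4*pi/5, 9/2): H = -1/16.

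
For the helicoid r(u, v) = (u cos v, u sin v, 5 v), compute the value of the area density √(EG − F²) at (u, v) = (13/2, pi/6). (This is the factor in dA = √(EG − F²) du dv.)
√(EG − F²)|_{(13/2, pi/6)} = sqrt(269)/2

E = 1, F = 0, G = u^2 + 25, so EG − F² = u^2 + 25. Taking the positive square root: √(EG − F²) = sqrt(u^2 + 25). At (u, v) = (13/2, pi/6): sqrt(269)/2.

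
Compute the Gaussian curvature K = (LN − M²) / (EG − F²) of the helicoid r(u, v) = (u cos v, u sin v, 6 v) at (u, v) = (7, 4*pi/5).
K = -36/7225

Coefficients of the first fundamental form: E = 1, F = 0, G = u^2 + 36.
Coefficients of the second fundamental form: L = 0, M = -6/sqrt(u^2 + 36), N = 0.
Assemble K = (LN − M²)/(EG − F²) = -36/(u^2 + 36)^2. At (u, v) = (7, 4*pi/5): K = -36/7225.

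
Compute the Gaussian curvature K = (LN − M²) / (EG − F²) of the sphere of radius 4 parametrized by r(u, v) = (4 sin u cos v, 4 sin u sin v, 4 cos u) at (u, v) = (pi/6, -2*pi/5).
K = 1/16

Coefficients of the first fundamental form: E = 16, F = 0, G = 16*sin(u)^2.
Coefficients of the second fundamental form: L = -4*sin(u)/Abs(sin(u)), M = 0, N = -4*sin(u)^3/Abs(sin(u)).
Assemble K = (LN − M²)/(EG − F²) = 1/16. At (u, v) = (pi/6, -2*pi/5): K = 1/16.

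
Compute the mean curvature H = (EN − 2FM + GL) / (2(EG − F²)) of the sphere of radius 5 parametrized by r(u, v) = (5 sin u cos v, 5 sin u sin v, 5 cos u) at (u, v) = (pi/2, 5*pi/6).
H = -1/5

With E = 25, F = 0, G = 25*sin(u)^2, L = -5*sin(u)/Abs(sin(u)), M = 0, N = -5*sin(u)^3/Abs(sin(u)), assemble
  H = (EN − 2FM + GL) / (2(EG − F²)) = -sin(u)/(5*Abs(sin(u))).
At (u, v) = (pi/2, 5*pi/6): H = -1/5.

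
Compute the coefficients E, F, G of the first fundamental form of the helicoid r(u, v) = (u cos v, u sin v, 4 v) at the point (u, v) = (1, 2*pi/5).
E = 1;  F = 0;  G = 17

Partials: r_u = (cos(v), sin(v), 0), r_v = (-u*sin(v), u*cos(v), 4). As functions of (u, v):
  E = r_u · r_u = 1,
  F = r_u · r_v = 0,
  G = r_v · r_v = u^2 + 16.
Evaluating at (u, v) = (1, 2*pi/5): E = 1, F = 0, G = 17.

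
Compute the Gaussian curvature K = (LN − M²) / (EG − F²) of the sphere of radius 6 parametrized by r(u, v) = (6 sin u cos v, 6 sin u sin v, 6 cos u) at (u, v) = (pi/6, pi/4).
K = 1/36

Coefficients of the first fundamental form: E = 36, F = 0, G = 36*sin(u)^2.
Coefficients of the second fundamental form: L = -6*sin(u)/Abs(sin(u)), M = 0, N = -6*sin(u)^3/Abs(sin(u)).
Assemble K = (LN − M²)/(EG − F²) = 1/36. At (u, v) = (pi/6, pi/4): K = 1/36.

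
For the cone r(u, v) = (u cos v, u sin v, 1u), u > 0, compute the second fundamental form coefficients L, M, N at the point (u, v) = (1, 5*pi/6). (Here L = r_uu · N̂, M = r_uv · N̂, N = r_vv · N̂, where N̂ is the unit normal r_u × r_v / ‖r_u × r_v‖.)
L = 0;  M = 0;  N = sqrt(2)/2

Compute the unit normal N̂(u, v) = (-sqrt(2)*u*cos(v)/(2*Abs(u)), -sqrt(2)*u*sin(v)/(2*Abs(u)), sqrt(2)*u/(2*Abs(u))), and the second partials r_uu, r_uv, r_vv. Take dot products:
  L(u, v) = r_uu · N̂ = 0,
  M(u, v) = r_uv · N̂ = 0,
  N(u, v) = r_vv · N̂ = sqrt(2)*u^2/(2*Abs(u)).
Evaluating at (u, v) = (1, 5*pi/6):
  L = 0, M = 0, N = sqrt(2)/2.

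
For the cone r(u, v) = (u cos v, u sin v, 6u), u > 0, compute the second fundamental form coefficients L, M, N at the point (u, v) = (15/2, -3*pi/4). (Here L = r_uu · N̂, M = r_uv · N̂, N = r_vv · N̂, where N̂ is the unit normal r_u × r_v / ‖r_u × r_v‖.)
L = 0;  M = 0;  N = 45*sqrt(37)/37

Compute the unit normal N̂(u, v) = (-6*sqrt(37)*u*cos(v)/(37*Abs(u)), -6*sqrt(37)*u*sin(v)/(37*Abs(u)), sqrt(37)*u/(37*Abs(u))), and the second partials r_uu, r_uv, r_vv. Take dot products:
  L(u, v) = r_uu · N̂ = 0,
  M(u, v) = r_uv · N̂ = 0,
  N(u, v) = r_vv · N̂ = 6*sqrt(37)*u^2/(37*Abs(u)).
Evaluating at (u, v) = (15/2, -3*pi/4):
  L = 0, M = 0, N = 45*sqrt(37)/37.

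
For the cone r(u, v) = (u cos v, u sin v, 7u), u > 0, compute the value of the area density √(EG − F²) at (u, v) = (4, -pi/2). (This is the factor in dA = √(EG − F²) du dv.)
√(EG − F²)|_{(4, -pi/2)} = 20*sqrt(2)

E = 50, F = 0, G = u^2, so EG − F² = 50*u^2. Taking the positive square root: √(EG − F²) = 5*sqrt(2)*Abs(u). At (u, v) = (4, -pi/2): 20*sqrt(2).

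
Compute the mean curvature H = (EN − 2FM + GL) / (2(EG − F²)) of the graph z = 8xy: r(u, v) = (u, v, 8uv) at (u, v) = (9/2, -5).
H = 11520*sqrt(2897)/8392609

With E = 64*v^2 + 1, F = 64*u*v, G = 64*u^2 + 1, L = 0, M = 8/sqrt(64*u^2 + 64*v^2 + 1), N = 0, assemble
  H = (EN − 2FM + GL) / (2(EG − F²)) = -512*u*v/(64*u^2 + 64*v^2 + 1)^(3/2).
At (u, v) = (9/2, -5): H = 11520*sqrt(2897)/8392609.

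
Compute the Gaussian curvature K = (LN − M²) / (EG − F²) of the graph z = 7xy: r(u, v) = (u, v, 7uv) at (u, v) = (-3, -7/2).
K = -784/17380561

Coefficients of the first fundamental form: E = 49*v^2 + 1, F = 49*u*v, G = 49*u^2 + 1.
Coefficients of the second fundamental form: L = 0, M = 7/sqrt(49*u^2 + 49*v^2 + 1), N = 0.
Assemble K = (LN − M²)/(EG − F²) = -49/(2401*u^4 + 4802*u^2*v^2 + 98*u^2 + 2401*v^4 + 98*v^2 + 1). At (u, v) = (-3, -7/2): K = -784/17380561.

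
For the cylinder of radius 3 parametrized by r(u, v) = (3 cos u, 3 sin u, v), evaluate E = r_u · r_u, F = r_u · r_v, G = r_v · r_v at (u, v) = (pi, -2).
E = 9;  F = 0;  G = 1

Partials: r_u = (-3*sin(u), 3*cos(u), 0), r_v = (0, 0, 1). As functions of (u, v):
  E = r_u · r_u = 9,
  F = r_u · r_v = 0,
  G = r_v · r_v = 1.
Evaluating at (u, v) = (pi, -2): E = 9, F = 0, G = 1.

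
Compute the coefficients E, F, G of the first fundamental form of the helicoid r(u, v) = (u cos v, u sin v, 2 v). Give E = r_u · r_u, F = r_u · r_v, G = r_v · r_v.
E = 1;  F = 0;  G = u^2 + 4

Compute partials: r_u = (cos(v), sin(v), 0), r_v = (-u*sin(v), u*cos(v), 2). Then
  E = r_u · r_u = 1,
  F = r_u · r_v = 0,
  G = r_v · r_v = u^2 + 4.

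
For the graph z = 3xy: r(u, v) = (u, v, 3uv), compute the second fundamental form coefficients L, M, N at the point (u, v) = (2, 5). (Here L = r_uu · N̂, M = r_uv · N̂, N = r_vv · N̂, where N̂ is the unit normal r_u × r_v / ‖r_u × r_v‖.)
L = 0;  M = 3*sqrt(262)/262;  N = 0

Compute the unit normal N̂(u, v) = (-3*v/sqrt(9*u^2 + 9*v^2 + 1), -3*u/sqrt(9*u^2 + 9*v^2 + 1), 1/sqrt(9*u^2 + 9*v^2 + 1)), and the second partials r_uu, r_uv, r_vv. Take dot products:
  L(u, v) = r_uu · N̂ = 0,
  M(u, v) = r_uv · N̂ = 3/sqrt(9*u^2 + 9*v^2 + 1),
  N(u, v) = r_vv · N̂ = 0.
Evaluating at (u, v) = (2, 5):
  L = 0, M = 3*sqrt(262)/262, N = 0.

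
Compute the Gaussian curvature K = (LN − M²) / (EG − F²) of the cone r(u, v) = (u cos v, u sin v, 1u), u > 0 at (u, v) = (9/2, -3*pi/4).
K = 0

Coefficients of the first fundamental form: E = 2, F = 0, G = u^2.
Coefficients of the second fundamental form: L = 0, M = 0, N = sqrt(2)*u^2/(2*Abs(u)).
Assemble K = (LN − M²)/(EG − F²) = 0. At (u, v) = (9/2, -3*pi/4): K = 0.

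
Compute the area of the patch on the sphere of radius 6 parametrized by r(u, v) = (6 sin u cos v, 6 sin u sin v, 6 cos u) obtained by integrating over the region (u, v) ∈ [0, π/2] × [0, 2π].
Area = 72*pi

Area = ∫∫ √(EG − F²) du dv with √(EG − F²) = 36*Abs(sin(u)). Integrating over [0, π/2] × [0, 2π] gives 72*pi.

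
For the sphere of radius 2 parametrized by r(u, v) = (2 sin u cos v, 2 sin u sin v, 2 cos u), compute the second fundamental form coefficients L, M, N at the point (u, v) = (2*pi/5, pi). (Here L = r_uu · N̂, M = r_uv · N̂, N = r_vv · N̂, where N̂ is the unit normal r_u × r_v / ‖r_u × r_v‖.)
L = -2;  M = 0;  N = -5/4 - sqrt(5)/4

Compute the unit normal N̂(u, v) = (sin(u)^2*cos(v)/Abs(sin(u)), sin(u)^2*sin(v)/Abs(sin(u)), sin(2*u)/(2*Abs(sin(u)))), and the second partials r_uu, r_uv, r_vv. Take dot products:
  L(u, v) = r_uu · N̂ = -2*sin(u)/Abs(sin(u)),
  M(u, v) = r_uv · N̂ = 0,
  N(u, v) = r_vv · N̂ = -2*sin(u)^3/Abs(sin(u)).
Evaluating at (u, v) = (2*pi/5, pi):
  L = -2, M = 0, N = -5/4 - sqrt(5)/4.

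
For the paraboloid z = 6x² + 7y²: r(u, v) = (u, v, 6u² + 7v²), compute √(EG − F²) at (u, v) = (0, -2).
√(EG − F²)|_{(0, -2)} = sqrt(785)

E = 144*u^2 + 1, F = 168*u*v, G = 196*v^2 + 1; EG − F² = 144*u^2 + 196*v^2 + 1; √(EG − F²) = sqrt(144*u^2 + 196*v^2 + 1). At the given point: sqrt(785).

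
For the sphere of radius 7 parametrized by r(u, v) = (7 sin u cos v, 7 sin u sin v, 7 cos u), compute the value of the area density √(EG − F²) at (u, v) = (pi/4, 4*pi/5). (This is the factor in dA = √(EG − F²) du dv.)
√(EG − F²)|_{(pi/4, 4*pi/5)} = 49*sqrt(2)/2

E = 49, F = 0, G = 49*sin(u)^2, so EG − F² = 2401*sin(u)^2. Taking the positive square root: √(EG − F²) = 49*Abs(sin(u)). At (u, v) = (pi/4, 4*pi/5): 49*sqrt(2)/2.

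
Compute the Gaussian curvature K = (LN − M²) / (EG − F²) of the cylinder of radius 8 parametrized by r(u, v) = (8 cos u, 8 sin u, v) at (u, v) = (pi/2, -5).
K = 0

Coefficients of the first fundamental form: E = 64, F = 0, G = 1.
Coefficients of the second fundamental form: L = -8, M = 0, N = 0.
Assemble K = (LN − M²)/(EG − F²) = 0. At (u, v) = (pi/2, -5): K = 0.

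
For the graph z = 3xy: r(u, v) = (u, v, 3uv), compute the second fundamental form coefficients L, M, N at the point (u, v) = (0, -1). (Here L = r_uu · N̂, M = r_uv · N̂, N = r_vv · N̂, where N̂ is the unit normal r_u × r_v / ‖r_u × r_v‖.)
L = 0;  M = 3*sqrt(10)/10;  N = 0

Compute the unit normal N̂(u, v) = (-3*v/sqrt(9*u^2 + 9*v^2 + 1), -3*u/sqrt(9*u^2 + 9*v^2 + 1), 1/sqrt(9*u^2 + 9*v^2 + 1)), and the second partials r_uu, r_uv, r_vv. Take dot products:
  L(u, v) = r_uu · N̂ = 0,
  M(u, v) = r_uv · N̂ = 3/sqrt(9*u^2 + 9*v^2 + 1),
  N(u, v) = r_vv · N̂ = 0.
Evaluating at (u, v) = (0, -1):
  L = 0, M = 3*sqrt(10)/10, N = 0.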